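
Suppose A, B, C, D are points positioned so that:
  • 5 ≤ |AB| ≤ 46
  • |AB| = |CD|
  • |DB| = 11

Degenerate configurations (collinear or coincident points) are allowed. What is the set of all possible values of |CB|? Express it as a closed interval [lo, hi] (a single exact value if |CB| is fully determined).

|AB| ∈ [5, 46]
|BD| ∈ {11}
|CD| ∈ [5, 46]
|AD| ∈ [0, 57]
|BC| ∈ [0, 57]
|AC| ∈ [0, 103]

|CB| ∈ [0, 57]  (≈ [0.0000, 57.0000])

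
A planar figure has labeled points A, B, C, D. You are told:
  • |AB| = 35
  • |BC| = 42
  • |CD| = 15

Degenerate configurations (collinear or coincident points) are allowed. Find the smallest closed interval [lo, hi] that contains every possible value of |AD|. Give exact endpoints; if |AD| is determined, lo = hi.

|AD| ∈ [0, 92]  (≈ [0.0000, 92.0000])

|AB| ∈ {35}
|BC| ∈ {42}
|CD| ∈ {15}
|AC| ∈ [7, 77]
|BD| ∈ [27, 57]
|AD| ∈ [0, 92]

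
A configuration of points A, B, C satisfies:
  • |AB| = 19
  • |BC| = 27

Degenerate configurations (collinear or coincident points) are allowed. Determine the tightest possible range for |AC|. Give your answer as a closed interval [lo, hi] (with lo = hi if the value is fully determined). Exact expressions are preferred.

|AC| ∈ [8, 46]  (≈ [8.0000, 46.0000])

|AB| ∈ {19}
|BC| ∈ {27}
|AC| ∈ [8, 46]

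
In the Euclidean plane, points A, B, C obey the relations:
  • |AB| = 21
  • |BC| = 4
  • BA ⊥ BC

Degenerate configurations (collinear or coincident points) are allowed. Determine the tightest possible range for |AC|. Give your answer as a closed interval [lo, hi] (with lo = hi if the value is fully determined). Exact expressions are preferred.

|AB| ∈ {21}
|BC| ∈ {4}
|AC| ∈ {√(457)}

|AC| = √(457)  (≈ 21.3776)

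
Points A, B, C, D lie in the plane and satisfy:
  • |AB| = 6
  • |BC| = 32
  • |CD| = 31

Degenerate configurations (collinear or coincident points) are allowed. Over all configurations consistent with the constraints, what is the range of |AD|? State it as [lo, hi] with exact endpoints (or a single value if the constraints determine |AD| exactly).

|AD| ∈ [0, 69]  (≈ [0.0000, 69.0000])

|AB| ∈ {6}
|BC| ∈ {32}
|CD| ∈ {31}
|AC| ∈ [26, 38]
|BD| ∈ [1, 63]
|AD| ∈ [0, 69]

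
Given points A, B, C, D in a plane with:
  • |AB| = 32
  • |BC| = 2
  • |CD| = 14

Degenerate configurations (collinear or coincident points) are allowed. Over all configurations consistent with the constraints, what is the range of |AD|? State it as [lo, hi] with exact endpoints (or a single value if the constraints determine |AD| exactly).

|AD| ∈ [16, 48]  (≈ [16.0000, 48.0000])

|AB| ∈ {32}
|BC| ∈ {2}
|CD| ∈ {14}
|AC| ∈ [30, 34]
|BD| ∈ [12, 16]
|AD| ∈ [16, 48]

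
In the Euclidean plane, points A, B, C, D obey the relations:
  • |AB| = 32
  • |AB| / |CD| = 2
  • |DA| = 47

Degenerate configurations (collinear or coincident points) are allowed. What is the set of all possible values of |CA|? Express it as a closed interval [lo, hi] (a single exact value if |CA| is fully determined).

|AB| ∈ {32}
|AD| ∈ {47}
|CD| ∈ {16}
|BD| ∈ [15, 79]
|AC| ∈ [31, 63]
|BC| ∈ [0, 95]

|CA| ∈ [31, 63]  (≈ [31.0000, 63.0000])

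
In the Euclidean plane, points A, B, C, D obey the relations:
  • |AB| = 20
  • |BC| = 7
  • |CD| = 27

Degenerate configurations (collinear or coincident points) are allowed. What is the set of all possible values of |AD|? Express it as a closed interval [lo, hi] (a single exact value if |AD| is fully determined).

|AB| ∈ {20}
|BC| ∈ {7}
|CD| ∈ {27}
|AC| ∈ [13, 27]
|BD| ∈ [20, 34]
|AD| ∈ [0, 54]

|AD| ∈ [0, 54]  (≈ [0.0000, 54.0000])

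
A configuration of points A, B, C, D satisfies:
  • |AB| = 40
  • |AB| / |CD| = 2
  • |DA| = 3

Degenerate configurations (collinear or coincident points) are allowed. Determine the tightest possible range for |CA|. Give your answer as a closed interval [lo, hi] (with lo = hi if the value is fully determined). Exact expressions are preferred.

|AB| ∈ {40}
|AD| ∈ {3}
|CD| ∈ {20}
|BD| ∈ [37, 43]
|AC| ∈ [17, 23]
|BC| ∈ [17, 63]

|CA| ∈ [17, 23]  (≈ [17.0000, 23.0000])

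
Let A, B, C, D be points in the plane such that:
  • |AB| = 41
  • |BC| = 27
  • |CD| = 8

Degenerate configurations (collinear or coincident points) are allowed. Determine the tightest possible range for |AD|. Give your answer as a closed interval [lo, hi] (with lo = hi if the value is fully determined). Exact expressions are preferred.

|AD| ∈ [6, 76]  (≈ [6.0000, 76.0000])

|AB| ∈ {41}
|BC| ∈ {27}
|CD| ∈ {8}
|AC| ∈ [14, 68]
|BD| ∈ [19, 35]
|AD| ∈ [6, 76]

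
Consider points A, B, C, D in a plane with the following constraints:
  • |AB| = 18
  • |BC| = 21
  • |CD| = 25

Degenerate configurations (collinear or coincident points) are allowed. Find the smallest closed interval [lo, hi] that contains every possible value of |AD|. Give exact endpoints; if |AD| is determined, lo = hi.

|AB| ∈ {18}
|BC| ∈ {21}
|CD| ∈ {25}
|AC| ∈ [3, 39]
|BD| ∈ [4, 46]
|AD| ∈ [0, 64]

|AD| ∈ [0, 64]  (≈ [0.0000, 64.0000])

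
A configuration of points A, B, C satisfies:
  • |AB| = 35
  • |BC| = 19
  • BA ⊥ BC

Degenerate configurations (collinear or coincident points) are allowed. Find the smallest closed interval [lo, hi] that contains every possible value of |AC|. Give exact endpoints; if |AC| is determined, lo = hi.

|AB| ∈ {35}
|BC| ∈ {19}
|AC| ∈ {√(1586)}

|AC| = √(1586)  (≈ 39.8246)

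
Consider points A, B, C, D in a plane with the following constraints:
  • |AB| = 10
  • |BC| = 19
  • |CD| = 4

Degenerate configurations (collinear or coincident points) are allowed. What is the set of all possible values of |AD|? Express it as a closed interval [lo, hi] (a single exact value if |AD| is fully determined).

|AB| ∈ {10}
|BC| ∈ {19}
|CD| ∈ {4}
|AC| ∈ [9, 29]
|BD| ∈ [15, 23]
|AD| ∈ [5, 33]

|AD| ∈ [5, 33]  (≈ [5.0000, 33.0000])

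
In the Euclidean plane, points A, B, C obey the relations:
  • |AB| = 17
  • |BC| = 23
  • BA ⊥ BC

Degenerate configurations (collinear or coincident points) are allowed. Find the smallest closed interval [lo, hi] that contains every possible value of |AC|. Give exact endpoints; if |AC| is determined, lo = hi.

|AB| ∈ {17}
|BC| ∈ {23}
|AC| ∈ {√(818)}

|AC| = √(818)  (≈ 28.6007)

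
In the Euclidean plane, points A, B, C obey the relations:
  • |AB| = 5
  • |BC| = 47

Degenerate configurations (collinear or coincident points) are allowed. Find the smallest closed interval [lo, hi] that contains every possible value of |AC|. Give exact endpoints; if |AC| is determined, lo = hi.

|AB| ∈ {5}
|BC| ∈ {47}
|AC| ∈ [42, 52]

|AC| ∈ [42, 52]  (≈ [42.0000, 52.0000])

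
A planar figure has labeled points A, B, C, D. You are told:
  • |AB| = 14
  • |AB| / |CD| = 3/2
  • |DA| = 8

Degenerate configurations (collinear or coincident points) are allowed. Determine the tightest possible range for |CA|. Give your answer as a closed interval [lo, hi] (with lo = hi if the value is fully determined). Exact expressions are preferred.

|CA| ∈ [4/3, 52/3]  (≈ [1.3333, 17.3333])

|AB| ∈ {14}
|AD| ∈ {8}
|CD| ∈ {28/3}
|BD| ∈ [6, 22]
|AC| ∈ [4/3, 52/3]
|BC| ∈ [0, 94/3]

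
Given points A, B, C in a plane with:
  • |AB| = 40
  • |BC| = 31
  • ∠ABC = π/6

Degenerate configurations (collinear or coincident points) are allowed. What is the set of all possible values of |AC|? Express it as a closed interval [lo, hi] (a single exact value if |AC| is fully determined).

|AB| ∈ {40}
|BC| ∈ {31}
|AC| ∈ {√(2561 - 1240·√(3))}

|AC| = √(2561 - 1240·√(3))  (≈ 20.3287)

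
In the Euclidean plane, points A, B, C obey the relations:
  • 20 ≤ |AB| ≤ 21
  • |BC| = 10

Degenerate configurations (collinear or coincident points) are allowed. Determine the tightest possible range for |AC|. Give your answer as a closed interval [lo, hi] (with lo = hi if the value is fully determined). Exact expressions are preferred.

|AB| ∈ [20, 21]
|BC| ∈ {10}
|AC| ∈ [10, 31]

|AC| ∈ [10, 31]  (≈ [10.0000, 31.0000])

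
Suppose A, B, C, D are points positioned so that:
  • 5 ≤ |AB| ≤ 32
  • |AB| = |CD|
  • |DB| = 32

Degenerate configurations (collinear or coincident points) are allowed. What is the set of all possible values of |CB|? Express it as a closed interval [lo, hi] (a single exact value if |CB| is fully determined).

|AB| ∈ [5, 32]
|BD| ∈ {32}
|CD| ∈ [5, 32]
|AD| ∈ [0, 64]
|BC| ∈ [0, 64]
|AC| ∈ [0, 96]

|CB| ∈ [0, 64]  (≈ [0.0000, 64.0000])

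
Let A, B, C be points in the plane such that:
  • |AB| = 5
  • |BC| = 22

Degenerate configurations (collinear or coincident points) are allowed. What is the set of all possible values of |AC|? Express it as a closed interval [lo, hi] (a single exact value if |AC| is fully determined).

|AB| ∈ {5}
|BC| ∈ {22}
|AC| ∈ [17, 27]

|AC| ∈ [17, 27]  (≈ [17.0000, 27.0000])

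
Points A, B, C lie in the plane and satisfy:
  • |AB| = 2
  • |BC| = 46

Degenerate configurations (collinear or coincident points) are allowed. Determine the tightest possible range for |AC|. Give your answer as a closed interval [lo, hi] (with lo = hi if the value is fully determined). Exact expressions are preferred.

|AC| ∈ [44, 48]  (≈ [44.0000, 48.0000])

|AB| ∈ {2}
|BC| ∈ {46}
|AC| ∈ [44, 48]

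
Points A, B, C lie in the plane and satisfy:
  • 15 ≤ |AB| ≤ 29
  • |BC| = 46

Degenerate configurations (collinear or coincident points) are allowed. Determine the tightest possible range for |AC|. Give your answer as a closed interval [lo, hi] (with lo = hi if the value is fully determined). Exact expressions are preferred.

|AC| ∈ [17, 75]  (≈ [17.0000, 75.0000])

|AB| ∈ [15, 29]
|BC| ∈ {46}
|AC| ∈ [17, 75]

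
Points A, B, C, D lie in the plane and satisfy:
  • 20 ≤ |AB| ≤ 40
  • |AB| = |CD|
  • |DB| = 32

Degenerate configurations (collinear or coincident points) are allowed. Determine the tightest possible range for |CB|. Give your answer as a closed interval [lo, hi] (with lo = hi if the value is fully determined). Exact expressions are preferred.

|AB| ∈ [20, 40]
|BD| ∈ {32}
|CD| ∈ [20, 40]
|AD| ∈ [0, 72]
|BC| ∈ [0, 72]
|AC| ∈ [0, 112]

|CB| ∈ [0, 72]  (≈ [0.0000, 72.0000])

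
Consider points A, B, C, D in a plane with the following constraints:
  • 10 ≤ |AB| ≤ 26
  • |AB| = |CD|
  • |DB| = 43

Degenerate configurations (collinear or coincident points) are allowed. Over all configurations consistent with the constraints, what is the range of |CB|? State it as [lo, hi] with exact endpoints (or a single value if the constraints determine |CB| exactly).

|CB| ∈ [17, 69]  (≈ [17.0000, 69.0000])

|AB| ∈ [10, 26]
|BD| ∈ {43}
|CD| ∈ [10, 26]
|AD| ∈ [17, 69]
|BC| ∈ [17, 69]
|AC| ∈ [0, 95]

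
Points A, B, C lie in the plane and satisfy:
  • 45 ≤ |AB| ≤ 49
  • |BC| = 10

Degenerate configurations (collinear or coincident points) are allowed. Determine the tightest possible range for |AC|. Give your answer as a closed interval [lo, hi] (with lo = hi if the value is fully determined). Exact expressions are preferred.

|AC| ∈ [35, 59]  (≈ [35.0000, 59.0000])

|AB| ∈ [45, 49]
|BC| ∈ {10}
|AC| ∈ [35, 59]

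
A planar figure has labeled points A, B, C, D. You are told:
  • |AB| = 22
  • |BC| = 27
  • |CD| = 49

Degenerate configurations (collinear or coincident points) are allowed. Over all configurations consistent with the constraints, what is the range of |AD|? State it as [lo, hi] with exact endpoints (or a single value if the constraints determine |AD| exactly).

|AD| ∈ [0, 98]  (≈ [0.0000, 98.0000])

|AB| ∈ {22}
|BC| ∈ {27}
|CD| ∈ {49}
|AC| ∈ [5, 49]
|BD| ∈ [22, 76]
|AD| ∈ [0, 98]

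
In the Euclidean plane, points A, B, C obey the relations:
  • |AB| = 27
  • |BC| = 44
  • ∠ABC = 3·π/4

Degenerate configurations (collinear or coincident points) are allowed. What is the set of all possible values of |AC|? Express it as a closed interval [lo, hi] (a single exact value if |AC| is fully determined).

|AC| = √(1188·√(2) + 2665)  (≈ 65.9173)

|AB| ∈ {27}
|BC| ∈ {44}
|AC| ∈ {√(1188·√(2) + 2665)}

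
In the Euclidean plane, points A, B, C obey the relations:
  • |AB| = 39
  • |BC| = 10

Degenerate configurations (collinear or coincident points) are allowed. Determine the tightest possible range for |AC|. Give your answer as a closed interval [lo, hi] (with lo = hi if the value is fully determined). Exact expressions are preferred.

|AB| ∈ {39}
|BC| ∈ {10}
|AC| ∈ [29, 49]

|AC| ∈ [29, 49]  (≈ [29.0000, 49.0000])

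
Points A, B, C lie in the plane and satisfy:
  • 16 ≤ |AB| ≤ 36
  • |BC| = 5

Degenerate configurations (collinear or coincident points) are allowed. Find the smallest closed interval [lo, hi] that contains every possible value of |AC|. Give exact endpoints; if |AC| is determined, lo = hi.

|AC| ∈ [11, 41]  (≈ [11.0000, 41.0000])

|AB| ∈ [16, 36]
|BC| ∈ {5}
|AC| ∈ [11, 41]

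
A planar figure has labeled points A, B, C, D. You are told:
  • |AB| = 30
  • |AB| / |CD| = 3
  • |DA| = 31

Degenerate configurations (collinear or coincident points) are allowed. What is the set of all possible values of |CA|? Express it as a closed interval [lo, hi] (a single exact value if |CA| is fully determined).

|CA| ∈ [21, 41]  (≈ [21.0000, 41.0000])

|AB| ∈ {30}
|AD| ∈ {31}
|CD| ∈ {10}
|BD| ∈ [1, 61]
|AC| ∈ [21, 41]
|BC| ∈ [0, 71]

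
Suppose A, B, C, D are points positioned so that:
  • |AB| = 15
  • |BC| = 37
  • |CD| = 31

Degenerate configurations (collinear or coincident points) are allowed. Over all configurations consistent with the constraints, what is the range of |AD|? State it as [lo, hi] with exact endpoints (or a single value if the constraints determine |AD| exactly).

|AD| ∈ [0, 83]  (≈ [0.0000, 83.0000])

|AB| ∈ {15}
|BC| ∈ {37}
|CD| ∈ {31}
|AC| ∈ [22, 52]
|BD| ∈ [6, 68]
|AD| ∈ [0, 83]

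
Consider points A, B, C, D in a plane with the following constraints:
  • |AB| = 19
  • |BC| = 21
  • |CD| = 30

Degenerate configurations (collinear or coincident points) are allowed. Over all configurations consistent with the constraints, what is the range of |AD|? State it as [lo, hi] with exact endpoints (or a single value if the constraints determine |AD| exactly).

|AD| ∈ [0, 70]  (≈ [0.0000, 70.0000])

|AB| ∈ {19}
|BC| ∈ {21}
|CD| ∈ {30}
|AC| ∈ [2, 40]
|BD| ∈ [9, 51]
|AD| ∈ [0, 70]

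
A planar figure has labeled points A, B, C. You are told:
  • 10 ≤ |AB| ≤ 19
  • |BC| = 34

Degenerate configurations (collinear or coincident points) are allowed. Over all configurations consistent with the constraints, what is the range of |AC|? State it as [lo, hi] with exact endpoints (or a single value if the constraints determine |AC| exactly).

|AB| ∈ [10, 19]
|BC| ∈ {34}
|AC| ∈ [15, 53]

|AC| ∈ [15, 53]  (≈ [15.0000, 53.0000])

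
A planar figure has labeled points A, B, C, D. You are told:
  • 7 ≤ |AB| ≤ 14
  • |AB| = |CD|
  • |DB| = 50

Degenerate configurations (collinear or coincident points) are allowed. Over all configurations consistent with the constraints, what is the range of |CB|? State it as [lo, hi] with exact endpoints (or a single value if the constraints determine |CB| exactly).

|CB| ∈ [36, 64]  (≈ [36.0000, 64.0000])

|AB| ∈ [7, 14]
|BD| ∈ {50}
|CD| ∈ [7, 14]
|AD| ∈ [36, 64]
|BC| ∈ [36, 64]
|AC| ∈ [22, 78]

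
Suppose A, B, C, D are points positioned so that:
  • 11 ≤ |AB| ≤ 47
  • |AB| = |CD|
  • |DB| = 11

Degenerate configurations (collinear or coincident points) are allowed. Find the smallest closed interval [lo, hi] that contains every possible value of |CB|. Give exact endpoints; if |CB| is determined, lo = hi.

|AB| ∈ [11, 47]
|BD| ∈ {11}
|CD| ∈ [11, 47]
|AD| ∈ [0, 58]
|BC| ∈ [0, 58]
|AC| ∈ [0, 105]

|CB| ∈ [0, 58]  (≈ [0.0000, 58.0000])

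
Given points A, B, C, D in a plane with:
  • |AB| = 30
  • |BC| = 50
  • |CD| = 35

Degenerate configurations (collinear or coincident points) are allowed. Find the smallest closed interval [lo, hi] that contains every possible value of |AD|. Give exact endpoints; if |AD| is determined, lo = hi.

|AD| ∈ [0, 115]  (≈ [0.0000, 115.0000])

|AB| ∈ {30}
|BC| ∈ {50}
|CD| ∈ {35}
|AC| ∈ [20, 80]
|BD| ∈ [15, 85]
|AD| ∈ [0, 115]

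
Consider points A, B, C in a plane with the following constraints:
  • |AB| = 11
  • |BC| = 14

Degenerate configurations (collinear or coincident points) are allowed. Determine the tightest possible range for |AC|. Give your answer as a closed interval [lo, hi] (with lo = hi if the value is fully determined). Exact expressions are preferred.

|AC| ∈ [3, 25]  (≈ [3.0000, 25.0000])

|AB| ∈ {11}
|BC| ∈ {14}
|AC| ∈ [3, 25]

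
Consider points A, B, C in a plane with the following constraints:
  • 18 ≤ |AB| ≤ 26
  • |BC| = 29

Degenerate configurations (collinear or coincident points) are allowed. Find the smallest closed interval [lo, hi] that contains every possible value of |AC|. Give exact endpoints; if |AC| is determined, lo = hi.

|AB| ∈ [18, 26]
|BC| ∈ {29}
|AC| ∈ [3, 55]

|AC| ∈ [3, 55]  (≈ [3.0000, 55.0000])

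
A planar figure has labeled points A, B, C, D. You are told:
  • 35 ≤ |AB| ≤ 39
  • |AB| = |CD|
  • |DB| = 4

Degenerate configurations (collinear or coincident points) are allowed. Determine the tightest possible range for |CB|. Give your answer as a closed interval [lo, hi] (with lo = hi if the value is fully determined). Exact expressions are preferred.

|CB| ∈ [31, 43]  (≈ [31.0000, 43.0000])

|AB| ∈ [35, 39]
|BD| ∈ {4}
|CD| ∈ [35, 39]
|AD| ∈ [31, 43]
|BC| ∈ [31, 43]
|AC| ∈ [0, 82]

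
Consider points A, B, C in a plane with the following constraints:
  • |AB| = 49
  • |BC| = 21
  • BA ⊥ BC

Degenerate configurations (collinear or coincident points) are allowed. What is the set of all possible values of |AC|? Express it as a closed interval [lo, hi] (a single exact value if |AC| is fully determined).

|AC| = 7·√(58)  (≈ 53.3104)

|AB| ∈ {49}
|BC| ∈ {21}
|AC| ∈ {7·√(58)}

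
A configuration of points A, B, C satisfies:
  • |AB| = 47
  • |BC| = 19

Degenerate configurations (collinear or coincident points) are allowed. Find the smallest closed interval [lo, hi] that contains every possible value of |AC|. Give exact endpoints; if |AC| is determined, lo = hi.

|AC| ∈ [28, 66]  (≈ [28.0000, 66.0000])

|AB| ∈ {47}
|BC| ∈ {19}
|AC| ∈ [28, 66]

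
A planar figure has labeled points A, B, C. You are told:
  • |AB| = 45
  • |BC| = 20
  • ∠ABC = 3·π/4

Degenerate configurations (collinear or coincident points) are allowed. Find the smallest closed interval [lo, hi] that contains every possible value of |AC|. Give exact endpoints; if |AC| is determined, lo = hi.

|AC| = 5·√(36·√(2) + 97)  (≈ 60.8095)

|AB| ∈ {45}
|BC| ∈ {20}
|AC| ∈ {5·√(36·√(2) + 97)}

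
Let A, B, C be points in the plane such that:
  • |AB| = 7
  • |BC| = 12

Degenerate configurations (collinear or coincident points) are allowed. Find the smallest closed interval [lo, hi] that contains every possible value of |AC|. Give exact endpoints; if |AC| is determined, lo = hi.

|AC| ∈ [5, 19]  (≈ [5.0000, 19.0000])

|AB| ∈ {7}
|BC| ∈ {12}
|AC| ∈ [5, 19]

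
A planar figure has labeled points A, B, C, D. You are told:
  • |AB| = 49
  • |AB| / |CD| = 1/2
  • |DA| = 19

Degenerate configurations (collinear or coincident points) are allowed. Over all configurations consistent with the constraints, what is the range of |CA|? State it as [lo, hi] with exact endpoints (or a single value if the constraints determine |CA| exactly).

|CA| ∈ [79, 117]  (≈ [79.0000, 117.0000])

|AB| ∈ {49}
|AD| ∈ {19}
|CD| ∈ {98}
|BD| ∈ [30, 68]
|AC| ∈ [79, 117]
|BC| ∈ [30, 166]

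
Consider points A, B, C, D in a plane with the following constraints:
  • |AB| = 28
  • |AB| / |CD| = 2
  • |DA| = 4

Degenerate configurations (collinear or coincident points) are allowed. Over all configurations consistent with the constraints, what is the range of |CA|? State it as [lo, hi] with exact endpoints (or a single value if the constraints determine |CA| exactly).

|CA| ∈ [10, 18]  (≈ [10.0000, 18.0000])

|AB| ∈ {28}
|AD| ∈ {4}
|CD| ∈ {14}
|BD| ∈ [24, 32]
|AC| ∈ [10, 18]
|BC| ∈ [10, 46]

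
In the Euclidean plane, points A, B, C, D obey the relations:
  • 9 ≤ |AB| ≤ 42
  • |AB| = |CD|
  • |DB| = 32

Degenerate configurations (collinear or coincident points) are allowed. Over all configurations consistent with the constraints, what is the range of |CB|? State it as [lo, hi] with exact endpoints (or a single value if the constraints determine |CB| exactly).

|CB| ∈ [0, 74]  (≈ [0.0000, 74.0000])

|AB| ∈ [9, 42]
|BD| ∈ {32}
|CD| ∈ [9, 42]
|AD| ∈ [0, 74]
|BC| ∈ [0, 74]
|AC| ∈ [0, 116]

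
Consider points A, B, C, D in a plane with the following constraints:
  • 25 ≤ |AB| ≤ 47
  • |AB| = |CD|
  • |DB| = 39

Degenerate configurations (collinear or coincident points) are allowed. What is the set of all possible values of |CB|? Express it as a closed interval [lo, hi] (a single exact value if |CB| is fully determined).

|AB| ∈ [25, 47]
|BD| ∈ {39}
|CD| ∈ [25, 47]
|AD| ∈ [0, 86]
|BC| ∈ [0, 86]
|AC| ∈ [0, 133]

|CB| ∈ [0, 86]  (≈ [0.0000, 86.0000])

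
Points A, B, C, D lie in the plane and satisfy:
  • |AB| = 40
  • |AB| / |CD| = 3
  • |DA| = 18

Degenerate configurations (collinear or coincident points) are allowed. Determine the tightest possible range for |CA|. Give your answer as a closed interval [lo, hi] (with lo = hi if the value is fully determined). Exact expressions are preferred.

|AB| ∈ {40}
|AD| ∈ {18}
|CD| ∈ {40/3}
|BD| ∈ [22, 58]
|AC| ∈ [14/3, 94/3]
|BC| ∈ [26/3, 214/3]

|CA| ∈ [14/3, 94/3]  (≈ [4.6667, 31.3333])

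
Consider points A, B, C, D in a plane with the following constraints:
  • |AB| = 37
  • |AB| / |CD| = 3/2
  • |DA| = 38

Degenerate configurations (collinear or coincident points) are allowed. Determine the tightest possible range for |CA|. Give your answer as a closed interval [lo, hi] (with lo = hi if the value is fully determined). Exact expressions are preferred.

|CA| ∈ [40/3, 188/3]  (≈ [13.3333, 62.6667])

|AB| ∈ {37}
|AD| ∈ {38}
|CD| ∈ {74/3}
|BD| ∈ [1, 75]
|AC| ∈ [40/3, 188/3]
|BC| ∈ [0, 299/3]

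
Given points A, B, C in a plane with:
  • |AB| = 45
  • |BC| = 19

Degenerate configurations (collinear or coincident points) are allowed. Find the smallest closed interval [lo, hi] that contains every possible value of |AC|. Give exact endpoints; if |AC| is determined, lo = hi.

|AB| ∈ {45}
|BC| ∈ {19}
|AC| ∈ [26, 64]

|AC| ∈ [26, 64]  (≈ [26.0000, 64.0000])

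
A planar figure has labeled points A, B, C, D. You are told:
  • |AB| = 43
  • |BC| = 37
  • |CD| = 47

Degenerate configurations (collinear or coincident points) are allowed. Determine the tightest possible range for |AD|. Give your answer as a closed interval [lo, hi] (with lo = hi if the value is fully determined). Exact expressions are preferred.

|AB| ∈ {43}
|BC| ∈ {37}
|CD| ∈ {47}
|AC| ∈ [6, 80]
|BD| ∈ [10, 84]
|AD| ∈ [0, 127]

|AD| ∈ [0, 127]  (≈ [0.0000, 127.0000])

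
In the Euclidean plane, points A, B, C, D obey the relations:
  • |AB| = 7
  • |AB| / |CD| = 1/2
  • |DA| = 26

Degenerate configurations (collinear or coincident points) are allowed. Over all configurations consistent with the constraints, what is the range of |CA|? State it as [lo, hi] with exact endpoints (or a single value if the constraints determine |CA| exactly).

|CA| ∈ [12, 40]  (≈ [12.0000, 40.0000])

|AB| ∈ {7}
|AD| ∈ {26}
|CD| ∈ {14}
|BD| ∈ [19, 33]
|AC| ∈ [12, 40]
|BC| ∈ [5, 47]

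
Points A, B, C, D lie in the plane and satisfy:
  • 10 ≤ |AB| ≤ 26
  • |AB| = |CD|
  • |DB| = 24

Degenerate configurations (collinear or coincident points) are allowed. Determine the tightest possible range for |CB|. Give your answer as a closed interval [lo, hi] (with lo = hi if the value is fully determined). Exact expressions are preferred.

|CB| ∈ [0, 50]  (≈ [0.0000, 50.0000])

|AB| ∈ [10, 26]
|BD| ∈ {24}
|CD| ∈ [10, 26]
|AD| ∈ [0, 50]
|BC| ∈ [0, 50]
|AC| ∈ [0, 76]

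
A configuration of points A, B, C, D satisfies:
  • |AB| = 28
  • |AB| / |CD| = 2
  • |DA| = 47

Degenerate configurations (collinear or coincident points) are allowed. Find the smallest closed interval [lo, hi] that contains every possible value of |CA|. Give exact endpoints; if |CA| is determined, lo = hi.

|AB| ∈ {28}
|AD| ∈ {47}
|CD| ∈ {14}
|BD| ∈ [19, 75]
|AC| ∈ [33, 61]
|BC| ∈ [5, 89]

|CA| ∈ [33, 61]  (≈ [33.0000, 61.0000])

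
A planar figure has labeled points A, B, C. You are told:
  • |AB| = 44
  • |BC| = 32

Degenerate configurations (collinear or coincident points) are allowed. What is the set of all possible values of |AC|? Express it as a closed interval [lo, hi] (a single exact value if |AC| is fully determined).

|AC| ∈ [12, 76]  (≈ [12.0000, 76.0000])

|AB| ∈ {44}
|BC| ∈ {32}
|AC| ∈ [12, 76]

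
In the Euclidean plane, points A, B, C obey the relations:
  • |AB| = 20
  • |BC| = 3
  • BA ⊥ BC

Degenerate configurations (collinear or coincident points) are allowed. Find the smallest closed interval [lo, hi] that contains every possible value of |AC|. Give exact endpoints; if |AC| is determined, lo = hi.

|AC| = √(409)  (≈ 20.2237)

|AB| ∈ {20}
|BC| ∈ {3}
|AC| ∈ {√(409)}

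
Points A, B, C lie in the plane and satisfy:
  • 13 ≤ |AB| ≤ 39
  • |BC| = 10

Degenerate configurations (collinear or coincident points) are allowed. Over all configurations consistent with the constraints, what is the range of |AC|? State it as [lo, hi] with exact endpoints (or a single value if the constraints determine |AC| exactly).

|AB| ∈ [13, 39]
|BC| ∈ {10}
|AC| ∈ [3, 49]

|AC| ∈ [3, 49]  (≈ [3.0000, 49.0000])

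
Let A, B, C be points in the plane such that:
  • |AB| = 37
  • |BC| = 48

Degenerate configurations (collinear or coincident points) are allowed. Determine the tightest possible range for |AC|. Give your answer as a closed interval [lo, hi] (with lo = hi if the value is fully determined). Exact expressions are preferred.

|AB| ∈ {37}
|BC| ∈ {48}
|AC| ∈ [11, 85]

|AC| ∈ [11, 85]  (≈ [11.0000, 85.0000])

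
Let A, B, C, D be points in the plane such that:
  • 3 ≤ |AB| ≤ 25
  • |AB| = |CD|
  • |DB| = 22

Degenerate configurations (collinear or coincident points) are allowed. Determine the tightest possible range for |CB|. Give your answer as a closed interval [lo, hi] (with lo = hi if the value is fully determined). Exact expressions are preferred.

|AB| ∈ [3, 25]
|BD| ∈ {22}
|CD| ∈ [3, 25]
|AD| ∈ [0, 47]
|BC| ∈ [0, 47]
|AC| ∈ [0, 72]

|CB| ∈ [0, 47]  (≈ [0.0000, 47.0000])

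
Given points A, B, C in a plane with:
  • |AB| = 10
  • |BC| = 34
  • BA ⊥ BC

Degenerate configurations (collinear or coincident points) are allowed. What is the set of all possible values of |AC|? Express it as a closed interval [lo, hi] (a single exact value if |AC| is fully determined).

|AC| = 2·√(314)  (≈ 35.4401)

|AB| ∈ {10}
|BC| ∈ {34}
|AC| ∈ {2·√(314)}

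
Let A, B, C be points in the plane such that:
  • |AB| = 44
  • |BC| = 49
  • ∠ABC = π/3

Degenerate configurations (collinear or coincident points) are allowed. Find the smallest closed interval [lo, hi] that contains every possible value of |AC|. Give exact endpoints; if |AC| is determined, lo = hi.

|AC| = √(2181)  (≈ 46.7012)

|AB| ∈ {44}
|BC| ∈ {49}
|AC| ∈ {√(2181)}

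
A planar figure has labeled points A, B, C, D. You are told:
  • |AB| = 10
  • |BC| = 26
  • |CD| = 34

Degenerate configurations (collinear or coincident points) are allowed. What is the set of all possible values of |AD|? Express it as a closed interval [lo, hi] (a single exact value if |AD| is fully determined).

|AD| ∈ [0, 70]  (≈ [0.0000, 70.0000])

|AB| ∈ {10}
|BC| ∈ {26}
|CD| ∈ {34}
|AC| ∈ [16, 36]
|BD| ∈ [8, 60]
|AD| ∈ [0, 70]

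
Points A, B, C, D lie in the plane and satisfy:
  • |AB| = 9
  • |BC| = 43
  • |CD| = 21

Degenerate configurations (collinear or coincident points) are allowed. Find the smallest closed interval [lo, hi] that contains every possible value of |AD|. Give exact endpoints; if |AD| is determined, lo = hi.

|AB| ∈ {9}
|BC| ∈ {43}
|CD| ∈ {21}
|AC| ∈ [34, 52]
|BD| ∈ [22, 64]
|AD| ∈ [13, 73]

|AD| ∈ [13, 73]  (≈ [13.0000, 73.0000])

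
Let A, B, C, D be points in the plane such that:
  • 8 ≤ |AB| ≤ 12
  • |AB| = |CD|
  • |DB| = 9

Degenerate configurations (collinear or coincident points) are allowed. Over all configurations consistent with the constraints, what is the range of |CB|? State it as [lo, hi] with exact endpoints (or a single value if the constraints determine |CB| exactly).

|AB| ∈ [8, 12]
|BD| ∈ {9}
|CD| ∈ [8, 12]
|AD| ∈ [0, 21]
|BC| ∈ [0, 21]
|AC| ∈ [0, 33]

|CB| ∈ [0, 21]  (≈ [0.0000, 21.0000])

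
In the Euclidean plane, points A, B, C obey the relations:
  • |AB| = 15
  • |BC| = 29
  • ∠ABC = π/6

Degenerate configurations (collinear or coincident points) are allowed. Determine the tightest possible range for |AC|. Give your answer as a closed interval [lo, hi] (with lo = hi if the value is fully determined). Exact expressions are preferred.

|AC| = √(1066 - 435·√(3))  (≈ 17.6793)

|AB| ∈ {15}
|BC| ∈ {29}
|AC| ∈ {√(1066 - 435·√(3))}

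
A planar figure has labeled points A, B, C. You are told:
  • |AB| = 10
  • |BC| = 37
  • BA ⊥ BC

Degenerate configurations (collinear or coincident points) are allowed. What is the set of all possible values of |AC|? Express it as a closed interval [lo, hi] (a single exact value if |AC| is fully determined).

|AB| ∈ {10}
|BC| ∈ {37}
|AC| ∈ {√(1469)}

|AC| = √(1469)  (≈ 38.3275)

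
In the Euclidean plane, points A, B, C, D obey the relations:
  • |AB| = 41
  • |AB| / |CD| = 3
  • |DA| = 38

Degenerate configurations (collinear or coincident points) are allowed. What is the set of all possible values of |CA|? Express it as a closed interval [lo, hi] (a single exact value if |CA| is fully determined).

|CA| ∈ [73/3, 155/3]  (≈ [24.3333, 51.6667])

|AB| ∈ {41}
|AD| ∈ {38}
|CD| ∈ {41/3}
|BD| ∈ [3, 79]
|AC| ∈ [73/3, 155/3]
|BC| ∈ [0, 278/3]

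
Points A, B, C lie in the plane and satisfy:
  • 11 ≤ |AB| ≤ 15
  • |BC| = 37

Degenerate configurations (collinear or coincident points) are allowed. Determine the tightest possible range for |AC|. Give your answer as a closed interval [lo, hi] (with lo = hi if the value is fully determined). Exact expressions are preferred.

|AC| ∈ [22, 52]  (≈ [22.0000, 52.0000])

|AB| ∈ [11, 15]
|BC| ∈ {37}
|AC| ∈ [22, 52]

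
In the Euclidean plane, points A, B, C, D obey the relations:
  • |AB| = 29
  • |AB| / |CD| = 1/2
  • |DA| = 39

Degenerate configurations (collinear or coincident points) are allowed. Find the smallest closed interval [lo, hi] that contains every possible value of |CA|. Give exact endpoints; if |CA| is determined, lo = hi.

|CA| ∈ [19, 97]  (≈ [19.0000, 97.0000])

|AB| ∈ {29}
|AD| ∈ {39}
|CD| ∈ {58}
|BD| ∈ [10, 68]
|AC| ∈ [19, 97]
|BC| ∈ [0, 126]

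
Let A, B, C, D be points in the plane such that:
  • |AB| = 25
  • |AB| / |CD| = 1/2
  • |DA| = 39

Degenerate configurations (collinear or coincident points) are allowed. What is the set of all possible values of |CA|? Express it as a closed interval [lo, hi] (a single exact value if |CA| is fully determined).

|CA| ∈ [11, 89]  (≈ [11.0000, 89.0000])

|AB| ∈ {25}
|AD| ∈ {39}
|CD| ∈ {50}
|BD| ∈ [14, 64]
|AC| ∈ [11, 89]
|BC| ∈ [0, 114]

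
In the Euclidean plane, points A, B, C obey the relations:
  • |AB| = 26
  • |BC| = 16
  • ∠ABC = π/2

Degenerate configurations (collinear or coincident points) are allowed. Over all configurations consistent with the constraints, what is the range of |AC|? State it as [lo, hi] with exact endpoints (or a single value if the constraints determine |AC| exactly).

|AC| = 2·√(233)  (≈ 30.5287)

|AB| ∈ {26}
|BC| ∈ {16}
|AC| ∈ {2·√(233)}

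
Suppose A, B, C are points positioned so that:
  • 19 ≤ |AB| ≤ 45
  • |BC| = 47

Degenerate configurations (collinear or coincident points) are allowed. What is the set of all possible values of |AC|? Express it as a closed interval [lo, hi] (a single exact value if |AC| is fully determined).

|AC| ∈ [2, 92]  (≈ [2.0000, 92.0000])

|AB| ∈ [19, 45]
|BC| ∈ {47}
|AC| ∈ [2, 92]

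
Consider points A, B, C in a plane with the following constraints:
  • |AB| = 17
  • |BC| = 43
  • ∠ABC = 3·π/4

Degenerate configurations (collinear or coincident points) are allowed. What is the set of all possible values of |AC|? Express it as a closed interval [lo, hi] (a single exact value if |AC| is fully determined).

|AC| = √(731·√(2) + 2138)  (≈ 56.3186)

|AB| ∈ {17}
|BC| ∈ {43}
|AC| ∈ {√(731·√(2) + 2138)}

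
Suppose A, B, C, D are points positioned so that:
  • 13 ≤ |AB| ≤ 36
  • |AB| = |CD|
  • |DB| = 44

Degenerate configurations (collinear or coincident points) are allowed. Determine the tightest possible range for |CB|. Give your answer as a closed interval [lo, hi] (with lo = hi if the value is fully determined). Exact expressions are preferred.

|AB| ∈ [13, 36]
|BD| ∈ {44}
|CD| ∈ [13, 36]
|AD| ∈ [8, 80]
|BC| ∈ [8, 80]
|AC| ∈ [0, 116]

|CB| ∈ [8, 80]  (≈ [8.0000, 80.0000])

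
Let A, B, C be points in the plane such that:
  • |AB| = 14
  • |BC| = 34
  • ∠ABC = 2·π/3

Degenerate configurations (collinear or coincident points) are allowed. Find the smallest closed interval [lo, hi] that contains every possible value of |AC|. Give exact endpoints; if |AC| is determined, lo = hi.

|AB| ∈ {14}
|BC| ∈ {34}
|AC| ∈ {2·√(457)}

|AC| = 2·√(457)  (≈ 42.7551)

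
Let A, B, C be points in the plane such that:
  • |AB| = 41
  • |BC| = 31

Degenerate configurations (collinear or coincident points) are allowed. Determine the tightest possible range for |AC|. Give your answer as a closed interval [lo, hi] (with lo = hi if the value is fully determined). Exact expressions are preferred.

|AB| ∈ {41}
|BC| ∈ {31}
|AC| ∈ [10, 72]

|AC| ∈ [10, 72]  (≈ [10.0000, 72.0000])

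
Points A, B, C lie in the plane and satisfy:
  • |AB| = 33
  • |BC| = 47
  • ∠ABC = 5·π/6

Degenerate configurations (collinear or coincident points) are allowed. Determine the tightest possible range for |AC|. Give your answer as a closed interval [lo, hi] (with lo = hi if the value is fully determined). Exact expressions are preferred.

|AB| ∈ {33}
|BC| ∈ {47}
|AC| ∈ {√(1551·√(3) + 3298)}

|AC| = √(1551·√(3) + 3298)  (≈ 77.3590)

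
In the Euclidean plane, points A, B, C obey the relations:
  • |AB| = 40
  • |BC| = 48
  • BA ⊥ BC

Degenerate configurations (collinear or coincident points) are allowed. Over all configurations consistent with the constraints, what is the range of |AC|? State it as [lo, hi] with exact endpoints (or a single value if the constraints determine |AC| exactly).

|AC| = 8·√(61)  (≈ 62.4820)

|AB| ∈ {40}
|BC| ∈ {48}
|AC| ∈ {8·√(61)}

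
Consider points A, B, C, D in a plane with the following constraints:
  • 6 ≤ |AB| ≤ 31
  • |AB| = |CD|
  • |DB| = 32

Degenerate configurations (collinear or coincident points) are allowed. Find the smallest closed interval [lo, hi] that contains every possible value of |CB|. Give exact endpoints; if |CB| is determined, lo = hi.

|CB| ∈ [1, 63]  (≈ [1.0000, 63.0000])

|AB| ∈ [6, 31]
|BD| ∈ {32}
|CD| ∈ [6, 31]
|AD| ∈ [1, 63]
|BC| ∈ [1, 63]
|AC| ∈ [0, 94]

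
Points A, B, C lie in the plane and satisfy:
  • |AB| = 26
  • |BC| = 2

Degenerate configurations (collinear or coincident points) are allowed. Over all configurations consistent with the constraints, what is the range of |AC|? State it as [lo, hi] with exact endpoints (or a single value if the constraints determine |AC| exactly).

|AC| ∈ [24, 28]  (≈ [24.0000, 28.0000])

|AB| ∈ {26}
|BC| ∈ {2}
|AC| ∈ [24, 28]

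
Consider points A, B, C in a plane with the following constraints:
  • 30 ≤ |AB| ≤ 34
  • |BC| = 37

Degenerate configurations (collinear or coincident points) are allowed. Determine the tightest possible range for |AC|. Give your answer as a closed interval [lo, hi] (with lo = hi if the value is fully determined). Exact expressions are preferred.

|AB| ∈ [30, 34]
|BC| ∈ {37}
|AC| ∈ [3, 71]

|AC| ∈ [3, 71]  (≈ [3.0000, 71.0000])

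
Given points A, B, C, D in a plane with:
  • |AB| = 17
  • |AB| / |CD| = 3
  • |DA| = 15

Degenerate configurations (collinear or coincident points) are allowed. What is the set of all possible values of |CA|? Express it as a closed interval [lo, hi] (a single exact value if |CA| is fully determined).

|AB| ∈ {17}
|AD| ∈ {15}
|CD| ∈ {17/3}
|BD| ∈ [2, 32]
|AC| ∈ [28/3, 62/3]
|BC| ∈ [0, 113/3]

|CA| ∈ [28/3, 62/3]  (≈ [9.3333, 20.6667])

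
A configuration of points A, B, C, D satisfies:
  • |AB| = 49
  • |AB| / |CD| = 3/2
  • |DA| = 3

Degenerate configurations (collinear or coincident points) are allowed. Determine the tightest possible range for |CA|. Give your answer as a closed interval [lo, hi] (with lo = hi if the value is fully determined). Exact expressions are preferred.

|AB| ∈ {49}
|AD| ∈ {3}
|CD| ∈ {98/3}
|BD| ∈ [46, 52]
|AC| ∈ [89/3, 107/3]
|BC| ∈ [40/3, 254/3]

|CA| ∈ [89/3, 107/3]  (≈ [29.6667, 35.6667])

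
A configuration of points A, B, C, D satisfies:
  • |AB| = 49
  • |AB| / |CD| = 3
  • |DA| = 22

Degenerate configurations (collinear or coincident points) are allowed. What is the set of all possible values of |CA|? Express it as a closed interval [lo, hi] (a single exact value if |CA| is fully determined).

|AB| ∈ {49}
|AD| ∈ {22}
|CD| ∈ {49/3}
|BD| ∈ [27, 71]
|AC| ∈ [17/3, 115/3]
|BC| ∈ [32/3, 262/3]

|CA| ∈ [17/3, 115/3]  (≈ [5.6667, 38.3333])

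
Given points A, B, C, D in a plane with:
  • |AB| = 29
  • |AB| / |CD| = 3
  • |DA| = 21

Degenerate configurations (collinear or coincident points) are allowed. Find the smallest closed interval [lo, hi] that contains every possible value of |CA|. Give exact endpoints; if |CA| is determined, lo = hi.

|CA| ∈ [34/3, 92/3]  (≈ [11.3333, 30.6667])

|AB| ∈ {29}
|AD| ∈ {21}
|CD| ∈ {29/3}
|BD| ∈ [8, 50]
|AC| ∈ [34/3, 92/3]
|BC| ∈ [0, 179/3]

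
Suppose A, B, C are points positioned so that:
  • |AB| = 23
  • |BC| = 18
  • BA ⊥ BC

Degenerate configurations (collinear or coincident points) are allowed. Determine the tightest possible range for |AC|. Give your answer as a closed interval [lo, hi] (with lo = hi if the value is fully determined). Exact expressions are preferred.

|AB| ∈ {23}
|BC| ∈ {18}
|AC| ∈ {√(853)}

|AC| = √(853)  (≈ 29.2062)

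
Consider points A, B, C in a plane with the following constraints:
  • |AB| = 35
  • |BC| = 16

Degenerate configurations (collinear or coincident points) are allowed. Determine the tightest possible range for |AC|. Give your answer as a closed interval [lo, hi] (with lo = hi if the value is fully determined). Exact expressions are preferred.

|AC| ∈ [19, 51]  (≈ [19.0000, 51.0000])

|AB| ∈ {35}
|BC| ∈ {16}
|AC| ∈ [19, 51]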